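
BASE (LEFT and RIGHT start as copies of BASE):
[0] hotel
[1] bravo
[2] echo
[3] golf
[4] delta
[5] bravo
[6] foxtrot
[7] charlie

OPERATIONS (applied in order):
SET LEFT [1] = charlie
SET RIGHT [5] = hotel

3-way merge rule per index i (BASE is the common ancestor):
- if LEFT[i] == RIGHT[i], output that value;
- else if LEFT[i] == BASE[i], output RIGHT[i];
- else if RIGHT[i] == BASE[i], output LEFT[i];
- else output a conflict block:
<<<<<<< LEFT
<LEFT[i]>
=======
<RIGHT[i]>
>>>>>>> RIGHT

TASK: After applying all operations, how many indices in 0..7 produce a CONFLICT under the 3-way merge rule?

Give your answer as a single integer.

Final LEFT:  [hotel, charlie, echo, golf, delta, bravo, foxtrot, charlie]
Final RIGHT: [hotel, bravo, echo, golf, delta, hotel, foxtrot, charlie]
i=0: L=hotel R=hotel -> agree -> hotel
i=1: L=charlie, R=bravo=BASE -> take LEFT -> charlie
i=2: L=echo R=echo -> agree -> echo
i=3: L=golf R=golf -> agree -> golf
i=4: L=delta R=delta -> agree -> delta
i=5: L=bravo=BASE, R=hotel -> take RIGHT -> hotel
i=6: L=foxtrot R=foxtrot -> agree -> foxtrot
i=7: L=charlie R=charlie -> agree -> charlie
Conflict count: 0

Answer: 0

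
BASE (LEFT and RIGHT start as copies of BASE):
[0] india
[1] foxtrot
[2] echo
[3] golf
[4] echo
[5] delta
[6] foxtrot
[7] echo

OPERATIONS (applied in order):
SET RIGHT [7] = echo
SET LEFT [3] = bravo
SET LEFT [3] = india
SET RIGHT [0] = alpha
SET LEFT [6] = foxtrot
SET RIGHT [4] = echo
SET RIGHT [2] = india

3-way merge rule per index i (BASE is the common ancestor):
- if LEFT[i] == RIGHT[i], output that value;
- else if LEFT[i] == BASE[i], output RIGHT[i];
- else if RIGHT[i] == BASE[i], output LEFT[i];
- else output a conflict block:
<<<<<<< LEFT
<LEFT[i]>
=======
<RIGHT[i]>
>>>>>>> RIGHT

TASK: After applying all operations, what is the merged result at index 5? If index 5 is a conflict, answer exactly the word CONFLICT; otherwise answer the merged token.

Answer: delta

Derivation:
Final LEFT:  [india, foxtrot, echo, india, echo, delta, foxtrot, echo]
Final RIGHT: [alpha, foxtrot, india, golf, echo, delta, foxtrot, echo]
i=0: L=india=BASE, R=alpha -> take RIGHT -> alpha
i=1: L=foxtrot R=foxtrot -> agree -> foxtrot
i=2: L=echo=BASE, R=india -> take RIGHT -> india
i=3: L=india, R=golf=BASE -> take LEFT -> india
i=4: L=echo R=echo -> agree -> echo
i=5: L=delta R=delta -> agree -> delta
i=6: L=foxtrot R=foxtrot -> agree -> foxtrot
i=7: L=echo R=echo -> agree -> echo
Index 5 -> delta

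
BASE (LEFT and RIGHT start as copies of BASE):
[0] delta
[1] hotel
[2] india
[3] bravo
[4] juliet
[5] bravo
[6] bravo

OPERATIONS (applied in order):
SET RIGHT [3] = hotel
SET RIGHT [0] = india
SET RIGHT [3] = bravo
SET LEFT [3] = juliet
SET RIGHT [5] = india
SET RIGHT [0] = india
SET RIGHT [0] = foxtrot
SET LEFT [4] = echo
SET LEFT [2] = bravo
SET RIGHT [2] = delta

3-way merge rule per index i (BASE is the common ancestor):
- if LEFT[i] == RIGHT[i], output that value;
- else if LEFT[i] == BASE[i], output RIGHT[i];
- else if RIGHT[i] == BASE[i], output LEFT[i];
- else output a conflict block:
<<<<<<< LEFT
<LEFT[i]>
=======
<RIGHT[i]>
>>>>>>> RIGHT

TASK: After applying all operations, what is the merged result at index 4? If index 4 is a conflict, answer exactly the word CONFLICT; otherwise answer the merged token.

Answer: echo

Derivation:
Final LEFT:  [delta, hotel, bravo, juliet, echo, bravo, bravo]
Final RIGHT: [foxtrot, hotel, delta, bravo, juliet, india, bravo]
i=0: L=delta=BASE, R=foxtrot -> take RIGHT -> foxtrot
i=1: L=hotel R=hotel -> agree -> hotel
i=2: BASE=india L=bravo R=delta all differ -> CONFLICT
i=3: L=juliet, R=bravo=BASE -> take LEFT -> juliet
i=4: L=echo, R=juliet=BASE -> take LEFT -> echo
i=5: L=bravo=BASE, R=india -> take RIGHT -> india
i=6: L=bravo R=bravo -> agree -> bravo
Index 4 -> echo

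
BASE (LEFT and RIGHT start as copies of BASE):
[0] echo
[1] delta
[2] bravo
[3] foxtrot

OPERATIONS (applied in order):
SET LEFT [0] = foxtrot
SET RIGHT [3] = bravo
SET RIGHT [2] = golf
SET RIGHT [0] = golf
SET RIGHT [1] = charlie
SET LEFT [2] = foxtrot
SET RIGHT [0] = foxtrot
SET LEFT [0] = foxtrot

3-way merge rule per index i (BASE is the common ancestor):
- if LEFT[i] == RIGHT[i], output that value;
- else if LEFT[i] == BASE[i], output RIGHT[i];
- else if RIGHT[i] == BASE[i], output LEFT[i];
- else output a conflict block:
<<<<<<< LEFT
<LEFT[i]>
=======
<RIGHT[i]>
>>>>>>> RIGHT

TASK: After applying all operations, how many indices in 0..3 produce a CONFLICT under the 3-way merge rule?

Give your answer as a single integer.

Final LEFT:  [foxtrot, delta, foxtrot, foxtrot]
Final RIGHT: [foxtrot, charlie, golf, bravo]
i=0: L=foxtrot R=foxtrot -> agree -> foxtrot
i=1: L=delta=BASE, R=charlie -> take RIGHT -> charlie
i=2: BASE=bravo L=foxtrot R=golf all differ -> CONFLICT
i=3: L=foxtrot=BASE, R=bravo -> take RIGHT -> bravo
Conflict count: 1

Answer: 1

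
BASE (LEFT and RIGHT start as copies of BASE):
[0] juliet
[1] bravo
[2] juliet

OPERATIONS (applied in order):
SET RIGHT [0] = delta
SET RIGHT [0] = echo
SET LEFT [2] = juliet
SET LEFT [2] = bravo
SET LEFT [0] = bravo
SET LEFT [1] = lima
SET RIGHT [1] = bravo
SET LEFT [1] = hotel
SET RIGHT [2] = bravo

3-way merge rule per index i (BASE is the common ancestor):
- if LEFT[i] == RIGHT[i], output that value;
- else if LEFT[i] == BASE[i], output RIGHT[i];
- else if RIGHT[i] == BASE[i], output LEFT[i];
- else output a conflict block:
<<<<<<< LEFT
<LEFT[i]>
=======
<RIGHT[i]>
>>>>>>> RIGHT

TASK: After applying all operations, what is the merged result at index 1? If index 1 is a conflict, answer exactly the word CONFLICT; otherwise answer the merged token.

Final LEFT:  [bravo, hotel, bravo]
Final RIGHT: [echo, bravo, bravo]
i=0: BASE=juliet L=bravo R=echo all differ -> CONFLICT
i=1: L=hotel, R=bravo=BASE -> take LEFT -> hotel
i=2: L=bravo R=bravo -> agree -> bravo
Index 1 -> hotel

Answer: hotel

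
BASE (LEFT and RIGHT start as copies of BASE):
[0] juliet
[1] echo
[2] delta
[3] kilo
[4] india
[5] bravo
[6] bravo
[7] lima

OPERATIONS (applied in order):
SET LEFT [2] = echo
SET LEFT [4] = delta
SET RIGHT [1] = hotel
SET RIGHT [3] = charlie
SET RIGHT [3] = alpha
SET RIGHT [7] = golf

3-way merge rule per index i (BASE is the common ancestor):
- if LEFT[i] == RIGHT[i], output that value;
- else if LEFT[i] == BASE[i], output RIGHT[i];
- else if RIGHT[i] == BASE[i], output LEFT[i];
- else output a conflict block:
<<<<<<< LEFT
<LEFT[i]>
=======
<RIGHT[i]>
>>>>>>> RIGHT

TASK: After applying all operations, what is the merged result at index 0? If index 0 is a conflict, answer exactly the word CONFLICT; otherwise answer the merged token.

Final LEFT:  [juliet, echo, echo, kilo, delta, bravo, bravo, lima]
Final RIGHT: [juliet, hotel, delta, alpha, india, bravo, bravo, golf]
i=0: L=juliet R=juliet -> agree -> juliet
i=1: L=echo=BASE, R=hotel -> take RIGHT -> hotel
i=2: L=echo, R=delta=BASE -> take LEFT -> echo
i=3: L=kilo=BASE, R=alpha -> take RIGHT -> alpha
i=4: L=delta, R=india=BASE -> take LEFT -> delta
i=5: L=bravo R=bravo -> agree -> bravo
i=6: L=bravo R=bravo -> agree -> bravo
i=7: L=lima=BASE, R=golf -> take RIGHT -> golf
Index 0 -> juliet

Answer: juliet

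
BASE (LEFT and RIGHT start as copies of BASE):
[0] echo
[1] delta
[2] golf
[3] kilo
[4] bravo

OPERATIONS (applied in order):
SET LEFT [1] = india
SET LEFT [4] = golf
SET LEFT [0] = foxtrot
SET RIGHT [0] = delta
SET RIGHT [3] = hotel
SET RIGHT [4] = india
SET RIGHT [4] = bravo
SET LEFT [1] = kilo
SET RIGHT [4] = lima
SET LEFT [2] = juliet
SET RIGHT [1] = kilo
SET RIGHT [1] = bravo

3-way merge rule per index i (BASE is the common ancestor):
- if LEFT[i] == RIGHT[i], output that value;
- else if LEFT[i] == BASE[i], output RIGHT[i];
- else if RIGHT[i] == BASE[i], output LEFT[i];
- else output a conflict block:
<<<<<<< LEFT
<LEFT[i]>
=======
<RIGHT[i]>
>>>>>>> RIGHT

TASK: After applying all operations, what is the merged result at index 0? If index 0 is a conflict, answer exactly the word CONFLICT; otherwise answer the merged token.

Final LEFT:  [foxtrot, kilo, juliet, kilo, golf]
Final RIGHT: [delta, bravo, golf, hotel, lima]
i=0: BASE=echo L=foxtrot R=delta all differ -> CONFLICT
i=1: BASE=delta L=kilo R=bravo all differ -> CONFLICT
i=2: L=juliet, R=golf=BASE -> take LEFT -> juliet
i=3: L=kilo=BASE, R=hotel -> take RIGHT -> hotel
i=4: BASE=bravo L=golf R=lima all differ -> CONFLICT
Index 0 -> CONFLICT

Answer: CONFLICT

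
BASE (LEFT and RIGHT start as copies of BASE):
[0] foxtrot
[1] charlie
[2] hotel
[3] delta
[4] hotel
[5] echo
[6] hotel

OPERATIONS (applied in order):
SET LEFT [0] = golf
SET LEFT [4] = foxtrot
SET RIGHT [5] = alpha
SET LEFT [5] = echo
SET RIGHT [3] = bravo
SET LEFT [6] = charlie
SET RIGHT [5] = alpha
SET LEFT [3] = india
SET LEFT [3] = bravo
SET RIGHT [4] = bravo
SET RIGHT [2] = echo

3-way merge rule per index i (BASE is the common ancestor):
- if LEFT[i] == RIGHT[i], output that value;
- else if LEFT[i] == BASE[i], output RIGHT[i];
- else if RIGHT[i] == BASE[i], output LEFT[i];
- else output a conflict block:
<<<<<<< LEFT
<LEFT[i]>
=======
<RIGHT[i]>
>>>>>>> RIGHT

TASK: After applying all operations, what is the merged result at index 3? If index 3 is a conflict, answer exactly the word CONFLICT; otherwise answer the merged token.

Final LEFT:  [golf, charlie, hotel, bravo, foxtrot, echo, charlie]
Final RIGHT: [foxtrot, charlie, echo, bravo, bravo, alpha, hotel]
i=0: L=golf, R=foxtrot=BASE -> take LEFT -> golf
i=1: L=charlie R=charlie -> agree -> charlie
i=2: L=hotel=BASE, R=echo -> take RIGHT -> echo
i=3: L=bravo R=bravo -> agree -> bravo
i=4: BASE=hotel L=foxtrot R=bravo all differ -> CONFLICT
i=5: L=echo=BASE, R=alpha -> take RIGHT -> alpha
i=6: L=charlie, R=hotel=BASE -> take LEFT -> charlie
Index 3 -> bravo

Answer: bravo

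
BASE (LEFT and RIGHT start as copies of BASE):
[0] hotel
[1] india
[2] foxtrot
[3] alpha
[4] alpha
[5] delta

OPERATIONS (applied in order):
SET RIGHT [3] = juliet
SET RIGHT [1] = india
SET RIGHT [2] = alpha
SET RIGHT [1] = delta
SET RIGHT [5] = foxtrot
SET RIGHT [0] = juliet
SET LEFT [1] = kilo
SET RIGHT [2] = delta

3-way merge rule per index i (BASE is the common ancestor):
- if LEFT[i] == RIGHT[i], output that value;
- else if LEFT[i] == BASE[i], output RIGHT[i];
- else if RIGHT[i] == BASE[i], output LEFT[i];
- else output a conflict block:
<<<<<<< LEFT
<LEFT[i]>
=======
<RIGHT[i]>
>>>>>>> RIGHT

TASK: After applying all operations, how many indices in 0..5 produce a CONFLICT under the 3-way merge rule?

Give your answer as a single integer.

Final LEFT:  [hotel, kilo, foxtrot, alpha, alpha, delta]
Final RIGHT: [juliet, delta, delta, juliet, alpha, foxtrot]
i=0: L=hotel=BASE, R=juliet -> take RIGHT -> juliet
i=1: BASE=india L=kilo R=delta all differ -> CONFLICT
i=2: L=foxtrot=BASE, R=delta -> take RIGHT -> delta
i=3: L=alpha=BASE, R=juliet -> take RIGHT -> juliet
i=4: L=alpha R=alpha -> agree -> alpha
i=5: L=delta=BASE, R=foxtrot -> take RIGHT -> foxtrot
Conflict count: 1

Answer: 1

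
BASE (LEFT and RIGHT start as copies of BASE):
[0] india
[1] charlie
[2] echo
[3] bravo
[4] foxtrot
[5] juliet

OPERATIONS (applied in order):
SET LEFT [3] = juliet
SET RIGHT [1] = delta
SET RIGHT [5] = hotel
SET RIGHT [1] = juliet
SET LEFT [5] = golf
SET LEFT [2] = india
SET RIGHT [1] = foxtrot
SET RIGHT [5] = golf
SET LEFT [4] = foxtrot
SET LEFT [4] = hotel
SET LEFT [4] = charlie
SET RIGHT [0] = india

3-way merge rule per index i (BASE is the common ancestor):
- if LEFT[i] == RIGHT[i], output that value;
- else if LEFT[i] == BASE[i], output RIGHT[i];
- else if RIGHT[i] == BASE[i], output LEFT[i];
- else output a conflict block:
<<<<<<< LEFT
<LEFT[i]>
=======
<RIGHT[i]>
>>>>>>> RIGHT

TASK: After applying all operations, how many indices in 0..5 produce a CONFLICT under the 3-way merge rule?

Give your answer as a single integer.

Final LEFT:  [india, charlie, india, juliet, charlie, golf]
Final RIGHT: [india, foxtrot, echo, bravo, foxtrot, golf]
i=0: L=india R=india -> agree -> india
i=1: L=charlie=BASE, R=foxtrot -> take RIGHT -> foxtrot
i=2: L=india, R=echo=BASE -> take LEFT -> india
i=3: L=juliet, R=bravo=BASE -> take LEFT -> juliet
i=4: L=charlie, R=foxtrot=BASE -> take LEFT -> charlie
i=5: L=golf R=golf -> agree -> golf
Conflict count: 0

Answer: 0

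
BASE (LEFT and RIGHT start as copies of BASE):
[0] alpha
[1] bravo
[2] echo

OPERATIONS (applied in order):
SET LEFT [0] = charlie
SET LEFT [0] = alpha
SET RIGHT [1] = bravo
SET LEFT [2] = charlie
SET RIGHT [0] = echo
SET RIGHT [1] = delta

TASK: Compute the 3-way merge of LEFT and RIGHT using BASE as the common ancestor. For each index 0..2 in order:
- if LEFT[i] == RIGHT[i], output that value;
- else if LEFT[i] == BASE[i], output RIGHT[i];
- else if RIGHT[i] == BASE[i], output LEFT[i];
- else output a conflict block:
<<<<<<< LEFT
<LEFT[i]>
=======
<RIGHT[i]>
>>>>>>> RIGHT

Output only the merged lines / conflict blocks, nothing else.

Final LEFT:  [alpha, bravo, charlie]
Final RIGHT: [echo, delta, echo]
i=0: L=alpha=BASE, R=echo -> take RIGHT -> echo
i=1: L=bravo=BASE, R=delta -> take RIGHT -> delta
i=2: L=charlie, R=echo=BASE -> take LEFT -> charlie

Answer: echo
delta
charlie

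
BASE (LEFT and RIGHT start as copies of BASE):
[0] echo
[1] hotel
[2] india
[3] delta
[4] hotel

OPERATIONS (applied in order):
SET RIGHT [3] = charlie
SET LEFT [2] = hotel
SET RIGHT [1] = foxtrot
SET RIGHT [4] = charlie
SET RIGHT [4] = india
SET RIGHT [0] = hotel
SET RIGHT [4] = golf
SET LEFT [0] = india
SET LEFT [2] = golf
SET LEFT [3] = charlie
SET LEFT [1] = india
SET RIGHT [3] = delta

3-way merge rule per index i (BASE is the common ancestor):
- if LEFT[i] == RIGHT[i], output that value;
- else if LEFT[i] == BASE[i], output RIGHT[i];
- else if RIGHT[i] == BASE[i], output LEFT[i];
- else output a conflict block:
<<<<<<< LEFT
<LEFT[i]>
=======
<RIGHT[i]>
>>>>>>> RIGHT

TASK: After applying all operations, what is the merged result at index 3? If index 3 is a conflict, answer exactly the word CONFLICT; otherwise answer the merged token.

Final LEFT:  [india, india, golf, charlie, hotel]
Final RIGHT: [hotel, foxtrot, india, delta, golf]
i=0: BASE=echo L=india R=hotel all differ -> CONFLICT
i=1: BASE=hotel L=india R=foxtrot all differ -> CONFLICT
i=2: L=golf, R=india=BASE -> take LEFT -> golf
i=3: L=charlie, R=delta=BASE -> take LEFT -> charlie
i=4: L=hotel=BASE, R=golf -> take RIGHT -> golf
Index 3 -> charlie

Answer: charlie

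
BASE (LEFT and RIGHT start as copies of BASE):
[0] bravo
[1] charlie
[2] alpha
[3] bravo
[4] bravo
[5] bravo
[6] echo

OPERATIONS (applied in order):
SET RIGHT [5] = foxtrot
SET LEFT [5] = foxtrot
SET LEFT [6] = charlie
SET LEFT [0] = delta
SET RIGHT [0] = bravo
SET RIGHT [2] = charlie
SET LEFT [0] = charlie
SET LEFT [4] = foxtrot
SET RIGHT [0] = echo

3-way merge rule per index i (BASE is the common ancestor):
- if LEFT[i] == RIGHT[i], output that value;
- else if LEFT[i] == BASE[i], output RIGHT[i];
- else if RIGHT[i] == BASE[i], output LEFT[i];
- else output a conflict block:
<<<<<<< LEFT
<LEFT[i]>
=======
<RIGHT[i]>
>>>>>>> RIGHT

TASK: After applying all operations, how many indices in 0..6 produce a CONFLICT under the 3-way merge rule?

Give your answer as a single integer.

Final LEFT:  [charlie, charlie, alpha, bravo, foxtrot, foxtrot, charlie]
Final RIGHT: [echo, charlie, charlie, bravo, bravo, foxtrot, echo]
i=0: BASE=bravo L=charlie R=echo all differ -> CONFLICT
i=1: L=charlie R=charlie -> agree -> charlie
i=2: L=alpha=BASE, R=charlie -> take RIGHT -> charlie
i=3: L=bravo R=bravo -> agree -> bravo
i=4: L=foxtrot, R=bravo=BASE -> take LEFT -> foxtrot
i=5: L=foxtrot R=foxtrot -> agree -> foxtrot
i=6: L=charlie, R=echo=BASE -> take LEFT -> charlie
Conflict count: 1

Answer: 1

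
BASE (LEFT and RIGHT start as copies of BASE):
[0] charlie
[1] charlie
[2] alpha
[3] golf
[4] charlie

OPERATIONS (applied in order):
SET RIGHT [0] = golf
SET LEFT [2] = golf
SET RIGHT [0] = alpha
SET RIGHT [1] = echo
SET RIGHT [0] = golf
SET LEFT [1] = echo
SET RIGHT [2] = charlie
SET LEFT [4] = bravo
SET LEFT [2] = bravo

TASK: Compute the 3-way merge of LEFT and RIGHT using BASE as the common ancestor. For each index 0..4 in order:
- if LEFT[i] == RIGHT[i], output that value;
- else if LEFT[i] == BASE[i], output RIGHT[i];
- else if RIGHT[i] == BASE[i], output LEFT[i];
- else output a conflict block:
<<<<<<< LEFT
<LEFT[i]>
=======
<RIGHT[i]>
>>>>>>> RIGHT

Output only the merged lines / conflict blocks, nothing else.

Answer: golf
echo
<<<<<<< LEFT
bravo
=======
charlie
>>>>>>> RIGHT
golf
bravo

Derivation:
Final LEFT:  [charlie, echo, bravo, golf, bravo]
Final RIGHT: [golf, echo, charlie, golf, charlie]
i=0: L=charlie=BASE, R=golf -> take RIGHT -> golf
i=1: L=echo R=echo -> agree -> echo
i=2: BASE=alpha L=bravo R=charlie all differ -> CONFLICT
i=3: L=golf R=golf -> agree -> golf
i=4: L=bravo, R=charlie=BASE -> take LEFT -> bravo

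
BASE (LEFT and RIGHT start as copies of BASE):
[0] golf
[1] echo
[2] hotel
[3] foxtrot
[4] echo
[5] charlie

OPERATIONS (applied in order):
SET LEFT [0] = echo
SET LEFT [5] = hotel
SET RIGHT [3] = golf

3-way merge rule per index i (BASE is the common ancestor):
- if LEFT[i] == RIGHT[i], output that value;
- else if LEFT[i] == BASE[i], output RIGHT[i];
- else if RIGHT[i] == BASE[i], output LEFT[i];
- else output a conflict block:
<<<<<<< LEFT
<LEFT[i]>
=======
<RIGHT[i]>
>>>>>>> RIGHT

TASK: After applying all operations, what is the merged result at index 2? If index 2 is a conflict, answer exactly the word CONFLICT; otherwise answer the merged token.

Answer: hotel

Derivation:
Final LEFT:  [echo, echo, hotel, foxtrot, echo, hotel]
Final RIGHT: [golf, echo, hotel, golf, echo, charlie]
i=0: L=echo, R=golf=BASE -> take LEFT -> echo
i=1: L=echo R=echo -> agree -> echo
i=2: L=hotel R=hotel -> agree -> hotel
i=3: L=foxtrot=BASE, R=golf -> take RIGHT -> golf
i=4: L=echo R=echo -> agree -> echo
i=5: L=hotel, R=charlie=BASE -> take LEFT -> hotel
Index 2 -> hotel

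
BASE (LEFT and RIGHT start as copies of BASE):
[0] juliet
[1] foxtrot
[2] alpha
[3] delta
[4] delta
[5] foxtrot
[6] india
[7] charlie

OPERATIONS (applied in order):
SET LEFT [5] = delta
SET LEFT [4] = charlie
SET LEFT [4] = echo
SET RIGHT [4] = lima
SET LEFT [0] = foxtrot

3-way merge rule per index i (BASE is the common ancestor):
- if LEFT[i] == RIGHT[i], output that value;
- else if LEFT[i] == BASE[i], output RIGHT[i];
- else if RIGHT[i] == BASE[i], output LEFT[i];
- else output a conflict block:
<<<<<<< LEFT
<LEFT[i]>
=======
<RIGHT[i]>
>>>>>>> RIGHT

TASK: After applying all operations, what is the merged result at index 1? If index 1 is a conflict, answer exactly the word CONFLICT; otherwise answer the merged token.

Final LEFT:  [foxtrot, foxtrot, alpha, delta, echo, delta, india, charlie]
Final RIGHT: [juliet, foxtrot, alpha, delta, lima, foxtrot, india, charlie]
i=0: L=foxtrot, R=juliet=BASE -> take LEFT -> foxtrot
i=1: L=foxtrot R=foxtrot -> agree -> foxtrot
i=2: L=alpha R=alpha -> agree -> alpha
i=3: L=delta R=delta -> agree -> delta
i=4: BASE=delta L=echo R=lima all differ -> CONFLICT
i=5: L=delta, R=foxtrot=BASE -> take LEFT -> delta
i=6: L=india R=india -> agree -> india
i=7: L=charlie R=charlie -> agree -> charlie
Index 1 -> foxtrot

Answer: foxtrot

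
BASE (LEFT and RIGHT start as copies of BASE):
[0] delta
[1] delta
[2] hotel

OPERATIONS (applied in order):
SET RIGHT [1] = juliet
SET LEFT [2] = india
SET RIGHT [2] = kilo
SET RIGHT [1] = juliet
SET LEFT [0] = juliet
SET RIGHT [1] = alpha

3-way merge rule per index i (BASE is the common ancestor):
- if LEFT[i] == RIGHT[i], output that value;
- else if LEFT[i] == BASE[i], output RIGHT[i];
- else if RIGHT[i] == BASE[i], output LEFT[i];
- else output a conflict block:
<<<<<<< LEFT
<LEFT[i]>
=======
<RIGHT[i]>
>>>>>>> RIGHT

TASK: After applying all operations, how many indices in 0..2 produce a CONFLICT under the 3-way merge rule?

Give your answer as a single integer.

Final LEFT:  [juliet, delta, india]
Final RIGHT: [delta, alpha, kilo]
i=0: L=juliet, R=delta=BASE -> take LEFT -> juliet
i=1: L=delta=BASE, R=alpha -> take RIGHT -> alpha
i=2: BASE=hotel L=india R=kilo all differ -> CONFLICT
Conflict count: 1

Answer: 1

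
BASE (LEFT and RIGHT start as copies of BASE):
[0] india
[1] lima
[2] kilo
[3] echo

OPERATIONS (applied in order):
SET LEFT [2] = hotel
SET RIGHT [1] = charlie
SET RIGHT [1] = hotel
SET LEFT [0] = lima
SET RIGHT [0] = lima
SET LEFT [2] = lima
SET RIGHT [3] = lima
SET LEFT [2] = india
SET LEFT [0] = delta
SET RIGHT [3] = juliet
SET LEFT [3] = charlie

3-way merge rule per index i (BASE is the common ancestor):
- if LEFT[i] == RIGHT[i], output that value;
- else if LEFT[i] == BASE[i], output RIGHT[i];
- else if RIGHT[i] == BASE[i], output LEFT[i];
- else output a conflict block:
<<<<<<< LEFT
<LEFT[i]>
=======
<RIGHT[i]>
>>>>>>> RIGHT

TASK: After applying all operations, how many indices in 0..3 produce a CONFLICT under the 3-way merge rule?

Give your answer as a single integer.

Answer: 2

Derivation:
Final LEFT:  [delta, lima, india, charlie]
Final RIGHT: [lima, hotel, kilo, juliet]
i=0: BASE=india L=delta R=lima all differ -> CONFLICT
i=1: L=lima=BASE, R=hotel -> take RIGHT -> hotel
i=2: L=india, R=kilo=BASE -> take LEFT -> india
i=3: BASE=echo L=charlie R=juliet all differ -> CONFLICT
Conflict count: 2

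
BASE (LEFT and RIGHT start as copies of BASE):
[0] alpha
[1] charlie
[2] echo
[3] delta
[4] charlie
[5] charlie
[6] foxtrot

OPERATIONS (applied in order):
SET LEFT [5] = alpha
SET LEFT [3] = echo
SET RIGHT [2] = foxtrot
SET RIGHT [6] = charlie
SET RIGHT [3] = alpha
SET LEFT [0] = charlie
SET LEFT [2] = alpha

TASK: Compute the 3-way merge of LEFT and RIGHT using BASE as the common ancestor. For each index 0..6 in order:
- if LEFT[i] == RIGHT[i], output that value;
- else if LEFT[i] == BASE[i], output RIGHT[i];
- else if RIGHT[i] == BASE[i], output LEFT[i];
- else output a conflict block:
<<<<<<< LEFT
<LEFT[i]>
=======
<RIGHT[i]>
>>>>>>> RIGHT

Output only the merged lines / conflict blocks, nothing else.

Final LEFT:  [charlie, charlie, alpha, echo, charlie, alpha, foxtrot]
Final RIGHT: [alpha, charlie, foxtrot, alpha, charlie, charlie, charlie]
i=0: L=charlie, R=alpha=BASE -> take LEFT -> charlie
i=1: L=charlie R=charlie -> agree -> charlie
i=2: BASE=echo L=alpha R=foxtrot all differ -> CONFLICT
i=3: BASE=delta L=echo R=alpha all differ -> CONFLICT
i=4: L=charlie R=charlie -> agree -> charlie
i=5: L=alpha, R=charlie=BASE -> take LEFT -> alpha
i=6: L=foxtrot=BASE, R=charlie -> take RIGHT -> charlie

Answer: charlie
charlie
<<<<<<< LEFT
alpha
=======
foxtrot
>>>>>>> RIGHT
<<<<<<< LEFT
echo
=======
alpha
>>>>>>> RIGHT
charlie
alpha
charlie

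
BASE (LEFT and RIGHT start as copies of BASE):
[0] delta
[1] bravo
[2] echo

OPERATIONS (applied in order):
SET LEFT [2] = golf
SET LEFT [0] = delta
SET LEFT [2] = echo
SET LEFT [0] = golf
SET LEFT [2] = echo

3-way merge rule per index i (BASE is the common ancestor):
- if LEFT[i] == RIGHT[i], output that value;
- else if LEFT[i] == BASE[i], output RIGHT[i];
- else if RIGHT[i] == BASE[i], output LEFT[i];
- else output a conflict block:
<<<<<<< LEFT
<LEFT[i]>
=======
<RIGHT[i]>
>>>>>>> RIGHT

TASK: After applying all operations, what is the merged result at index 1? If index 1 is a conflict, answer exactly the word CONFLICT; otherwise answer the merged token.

Answer: bravo

Derivation:
Final LEFT:  [golf, bravo, echo]
Final RIGHT: [delta, bravo, echo]
i=0: L=golf, R=delta=BASE -> take LEFT -> golf
i=1: L=bravo R=bravo -> agree -> bravo
i=2: L=echo R=echo -> agree -> echo
Index 1 -> bravo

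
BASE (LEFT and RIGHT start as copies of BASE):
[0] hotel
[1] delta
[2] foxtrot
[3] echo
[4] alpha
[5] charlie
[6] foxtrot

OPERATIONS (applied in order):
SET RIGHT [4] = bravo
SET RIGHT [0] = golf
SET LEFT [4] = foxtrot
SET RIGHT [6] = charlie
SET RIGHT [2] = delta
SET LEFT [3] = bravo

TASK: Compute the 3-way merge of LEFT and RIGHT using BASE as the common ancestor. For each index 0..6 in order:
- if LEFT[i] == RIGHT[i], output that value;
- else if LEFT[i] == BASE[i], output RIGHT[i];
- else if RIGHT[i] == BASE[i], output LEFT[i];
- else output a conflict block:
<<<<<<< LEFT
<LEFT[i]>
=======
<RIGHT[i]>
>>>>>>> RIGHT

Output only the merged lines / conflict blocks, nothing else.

Final LEFT:  [hotel, delta, foxtrot, bravo, foxtrot, charlie, foxtrot]
Final RIGHT: [golf, delta, delta, echo, bravo, charlie, charlie]
i=0: L=hotel=BASE, R=golf -> take RIGHT -> golf
i=1: L=delta R=delta -> agree -> delta
i=2: L=foxtrot=BASE, R=delta -> take RIGHT -> delta
i=3: L=bravo, R=echo=BASE -> take LEFT -> bravo
i=4: BASE=alpha L=foxtrot R=bravo all differ -> CONFLICT
i=5: L=charlie R=charlie -> agree -> charlie
i=6: L=foxtrot=BASE, R=charlie -> take RIGHT -> charlie

Answer: golf
delta
delta
bravo
<<<<<<< LEFT
foxtrot
=======
bravo
>>>>>>> RIGHT
charlie
charlie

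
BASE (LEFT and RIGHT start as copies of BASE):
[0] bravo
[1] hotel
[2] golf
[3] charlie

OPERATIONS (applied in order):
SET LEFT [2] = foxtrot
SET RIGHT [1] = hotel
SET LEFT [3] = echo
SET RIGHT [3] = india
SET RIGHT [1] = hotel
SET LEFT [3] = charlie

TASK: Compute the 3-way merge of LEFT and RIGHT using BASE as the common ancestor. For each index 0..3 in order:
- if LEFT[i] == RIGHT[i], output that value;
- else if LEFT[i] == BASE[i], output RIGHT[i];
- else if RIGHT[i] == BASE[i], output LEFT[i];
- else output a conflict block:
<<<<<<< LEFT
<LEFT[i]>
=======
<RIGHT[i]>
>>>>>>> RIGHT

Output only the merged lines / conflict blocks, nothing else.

Final LEFT:  [bravo, hotel, foxtrot, charlie]
Final RIGHT: [bravo, hotel, golf, india]
i=0: L=bravo R=bravo -> agree -> bravo
i=1: L=hotel R=hotel -> agree -> hotel
i=2: L=foxtrot, R=golf=BASE -> take LEFT -> foxtrot
i=3: L=charlie=BASE, R=india -> take RIGHT -> india

Answer: bravo
hotel
foxtrot
india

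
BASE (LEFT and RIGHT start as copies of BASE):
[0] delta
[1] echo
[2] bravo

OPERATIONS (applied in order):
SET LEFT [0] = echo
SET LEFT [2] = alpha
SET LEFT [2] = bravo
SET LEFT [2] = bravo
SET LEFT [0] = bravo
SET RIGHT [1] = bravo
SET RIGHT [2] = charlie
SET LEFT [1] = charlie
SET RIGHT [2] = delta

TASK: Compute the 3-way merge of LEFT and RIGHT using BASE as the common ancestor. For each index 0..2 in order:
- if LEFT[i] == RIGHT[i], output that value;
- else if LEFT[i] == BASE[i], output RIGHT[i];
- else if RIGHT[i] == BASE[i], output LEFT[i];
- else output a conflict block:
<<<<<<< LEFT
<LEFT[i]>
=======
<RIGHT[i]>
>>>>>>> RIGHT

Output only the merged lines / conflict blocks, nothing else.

Answer: bravo
<<<<<<< LEFT
charlie
=======
bravo
>>>>>>> RIGHT
delta

Derivation:
Final LEFT:  [bravo, charlie, bravo]
Final RIGHT: [delta, bravo, delta]
i=0: L=bravo, R=delta=BASE -> take LEFT -> bravo
i=1: BASE=echo L=charlie R=bravo all differ -> CONFLICT
i=2: L=bravo=BASE, R=delta -> take RIGHT -> delta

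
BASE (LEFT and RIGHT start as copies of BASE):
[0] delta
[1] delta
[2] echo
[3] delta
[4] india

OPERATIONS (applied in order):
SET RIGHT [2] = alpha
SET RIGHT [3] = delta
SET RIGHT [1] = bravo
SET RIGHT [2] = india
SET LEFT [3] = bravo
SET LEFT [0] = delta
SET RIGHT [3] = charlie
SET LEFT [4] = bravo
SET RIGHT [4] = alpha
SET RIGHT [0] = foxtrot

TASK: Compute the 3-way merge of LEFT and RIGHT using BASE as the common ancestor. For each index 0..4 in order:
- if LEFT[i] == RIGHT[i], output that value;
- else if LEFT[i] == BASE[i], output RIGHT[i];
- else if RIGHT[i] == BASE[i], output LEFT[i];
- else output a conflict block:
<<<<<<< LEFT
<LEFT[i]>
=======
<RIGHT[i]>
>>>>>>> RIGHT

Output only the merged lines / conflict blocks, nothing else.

Final LEFT:  [delta, delta, echo, bravo, bravo]
Final RIGHT: [foxtrot, bravo, india, charlie, alpha]
i=0: L=delta=BASE, R=foxtrot -> take RIGHT -> foxtrot
i=1: L=delta=BASE, R=bravo -> take RIGHT -> bravo
i=2: L=echo=BASE, R=india -> take RIGHT -> india
i=3: BASE=delta L=bravo R=charlie all differ -> CONFLICT
i=4: BASE=india L=bravo R=alpha all differ -> CONFLICT

Answer: foxtrot
bravo
india
<<<<<<< LEFT
bravo
=======
charlie
>>>>>>> RIGHT
<<<<<<< LEFT
bravo
=======
alpha
>>>>>>> RIGHT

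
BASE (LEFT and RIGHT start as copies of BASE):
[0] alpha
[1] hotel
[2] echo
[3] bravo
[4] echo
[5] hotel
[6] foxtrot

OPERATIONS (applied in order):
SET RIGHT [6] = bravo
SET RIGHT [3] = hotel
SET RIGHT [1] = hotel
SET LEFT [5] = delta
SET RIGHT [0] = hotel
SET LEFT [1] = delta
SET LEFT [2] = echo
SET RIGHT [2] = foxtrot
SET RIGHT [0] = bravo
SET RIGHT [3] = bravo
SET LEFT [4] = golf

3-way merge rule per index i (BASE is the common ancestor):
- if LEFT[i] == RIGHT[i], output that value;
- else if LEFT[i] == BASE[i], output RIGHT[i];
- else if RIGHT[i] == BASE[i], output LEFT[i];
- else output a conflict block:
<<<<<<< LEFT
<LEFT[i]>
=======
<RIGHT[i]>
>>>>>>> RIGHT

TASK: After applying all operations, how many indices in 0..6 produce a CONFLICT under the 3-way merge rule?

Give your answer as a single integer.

Answer: 0

Derivation:
Final LEFT:  [alpha, delta, echo, bravo, golf, delta, foxtrot]
Final RIGHT: [bravo, hotel, foxtrot, bravo, echo, hotel, bravo]
i=0: L=alpha=BASE, R=bravo -> take RIGHT -> bravo
i=1: L=delta, R=hotel=BASE -> take LEFT -> delta
i=2: L=echo=BASE, R=foxtrot -> take RIGHT -> foxtrot
i=3: L=bravo R=bravo -> agree -> bravo
i=4: L=golf, R=echo=BASE -> take LEFT -> golf
i=5: L=delta, R=hotel=BASE -> take LEFT -> delta
i=6: L=foxtrot=BASE, R=bravo -> take RIGHT -> bravo
Conflict count: 0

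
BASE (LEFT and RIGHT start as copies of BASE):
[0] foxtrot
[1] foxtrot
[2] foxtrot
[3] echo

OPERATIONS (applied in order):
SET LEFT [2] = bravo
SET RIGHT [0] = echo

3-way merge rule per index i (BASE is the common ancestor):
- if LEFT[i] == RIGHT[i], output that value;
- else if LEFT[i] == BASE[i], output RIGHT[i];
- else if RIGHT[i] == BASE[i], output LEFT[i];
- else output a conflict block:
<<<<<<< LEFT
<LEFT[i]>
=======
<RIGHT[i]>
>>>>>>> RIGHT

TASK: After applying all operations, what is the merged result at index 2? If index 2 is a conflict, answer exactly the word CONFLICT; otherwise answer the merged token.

Final LEFT:  [foxtrot, foxtrot, bravo, echo]
Final RIGHT: [echo, foxtrot, foxtrot, echo]
i=0: L=foxtrot=BASE, R=echo -> take RIGHT -> echo
i=1: L=foxtrot R=foxtrot -> agree -> foxtrot
i=2: L=bravo, R=foxtrot=BASE -> take LEFT -> bravo
i=3: L=echo R=echo -> agree -> echo
Index 2 -> bravo

Answer: bravo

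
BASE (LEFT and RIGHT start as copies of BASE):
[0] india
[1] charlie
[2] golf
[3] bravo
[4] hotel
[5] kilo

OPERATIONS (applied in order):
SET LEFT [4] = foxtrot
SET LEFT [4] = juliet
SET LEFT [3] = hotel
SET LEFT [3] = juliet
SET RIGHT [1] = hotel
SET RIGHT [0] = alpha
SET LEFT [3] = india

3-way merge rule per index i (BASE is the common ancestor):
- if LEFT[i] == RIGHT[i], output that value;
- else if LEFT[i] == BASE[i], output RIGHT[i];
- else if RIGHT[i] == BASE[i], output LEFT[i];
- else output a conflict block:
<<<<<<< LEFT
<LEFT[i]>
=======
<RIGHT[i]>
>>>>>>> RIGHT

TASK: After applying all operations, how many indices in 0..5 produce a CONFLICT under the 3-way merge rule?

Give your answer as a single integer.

Final LEFT:  [india, charlie, golf, india, juliet, kilo]
Final RIGHT: [alpha, hotel, golf, bravo, hotel, kilo]
i=0: L=india=BASE, R=alpha -> take RIGHT -> alpha
i=1: L=charlie=BASE, R=hotel -> take RIGHT -> hotel
i=2: L=golf R=golf -> agree -> golf
i=3: L=india, R=bravo=BASE -> take LEFT -> india
i=4: L=juliet, R=hotel=BASE -> take LEFT -> juliet
i=5: L=kilo R=kilo -> agree -> kilo
Conflict count: 0

Answer: 0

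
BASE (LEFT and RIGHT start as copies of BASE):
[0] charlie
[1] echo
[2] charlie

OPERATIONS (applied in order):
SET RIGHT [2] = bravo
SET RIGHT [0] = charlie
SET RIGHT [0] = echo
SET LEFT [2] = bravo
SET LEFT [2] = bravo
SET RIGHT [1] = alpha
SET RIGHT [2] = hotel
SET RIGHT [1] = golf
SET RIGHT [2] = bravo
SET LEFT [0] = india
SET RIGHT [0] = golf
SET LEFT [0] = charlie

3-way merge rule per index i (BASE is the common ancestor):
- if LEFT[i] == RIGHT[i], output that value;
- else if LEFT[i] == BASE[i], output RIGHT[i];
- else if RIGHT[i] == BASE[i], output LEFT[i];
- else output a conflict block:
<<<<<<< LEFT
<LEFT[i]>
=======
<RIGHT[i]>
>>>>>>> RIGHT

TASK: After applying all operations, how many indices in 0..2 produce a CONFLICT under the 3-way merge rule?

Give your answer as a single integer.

Final LEFT:  [charlie, echo, bravo]
Final RIGHT: [golf, golf, bravo]
i=0: L=charlie=BASE, R=golf -> take RIGHT -> golf
i=1: L=echo=BASE, R=golf -> take RIGHT -> golf
i=2: L=bravo R=bravo -> agree -> bravo
Conflict count: 0

Answer: 0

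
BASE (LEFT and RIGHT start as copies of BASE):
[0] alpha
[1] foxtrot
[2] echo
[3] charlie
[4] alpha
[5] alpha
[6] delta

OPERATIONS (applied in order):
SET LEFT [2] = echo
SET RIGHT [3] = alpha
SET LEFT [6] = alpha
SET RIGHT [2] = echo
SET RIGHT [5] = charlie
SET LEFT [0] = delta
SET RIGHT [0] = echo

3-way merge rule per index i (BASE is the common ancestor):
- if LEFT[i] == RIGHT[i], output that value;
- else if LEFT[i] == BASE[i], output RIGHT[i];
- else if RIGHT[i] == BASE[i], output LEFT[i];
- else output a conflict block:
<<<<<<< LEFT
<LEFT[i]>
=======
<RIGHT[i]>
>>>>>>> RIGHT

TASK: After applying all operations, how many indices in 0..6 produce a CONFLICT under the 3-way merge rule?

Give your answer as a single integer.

Final LEFT:  [delta, foxtrot, echo, charlie, alpha, alpha, alpha]
Final RIGHT: [echo, foxtrot, echo, alpha, alpha, charlie, delta]
i=0: BASE=alpha L=delta R=echo all differ -> CONFLICT
i=1: L=foxtrot R=foxtrot -> agree -> foxtrot
i=2: L=echo R=echo -> agree -> echo
i=3: L=charlie=BASE, R=alpha -> take RIGHT -> alpha
i=4: L=alpha R=alpha -> agree -> alpha
i=5: L=alpha=BASE, R=charlie -> take RIGHT -> charlie
i=6: L=alpha, R=delta=BASE -> take LEFT -> alpha
Conflict count: 1

Answer: 1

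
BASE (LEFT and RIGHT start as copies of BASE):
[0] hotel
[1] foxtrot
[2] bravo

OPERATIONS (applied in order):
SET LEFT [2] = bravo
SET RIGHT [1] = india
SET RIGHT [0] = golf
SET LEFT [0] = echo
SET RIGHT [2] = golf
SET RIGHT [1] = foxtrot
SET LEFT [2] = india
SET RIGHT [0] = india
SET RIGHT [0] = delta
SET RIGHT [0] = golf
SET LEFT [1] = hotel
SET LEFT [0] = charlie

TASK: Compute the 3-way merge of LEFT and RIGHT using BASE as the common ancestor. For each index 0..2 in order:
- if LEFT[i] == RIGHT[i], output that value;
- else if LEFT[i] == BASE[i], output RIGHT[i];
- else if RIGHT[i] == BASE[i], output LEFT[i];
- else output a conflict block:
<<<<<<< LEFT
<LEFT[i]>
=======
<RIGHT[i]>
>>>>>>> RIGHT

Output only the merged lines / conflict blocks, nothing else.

Final LEFT:  [charlie, hotel, india]
Final RIGHT: [golf, foxtrot, golf]
i=0: BASE=hotel L=charlie R=golf all differ -> CONFLICT
i=1: L=hotel, R=foxtrot=BASE -> take LEFT -> hotel
i=2: BASE=bravo L=india R=golf all differ -> CONFLICT

Answer: <<<<<<< LEFT
charlie
=======
golf
>>>>>>> RIGHT
hotel
<<<<<<< LEFT
india
=======
golf
>>>>>>> RIGHT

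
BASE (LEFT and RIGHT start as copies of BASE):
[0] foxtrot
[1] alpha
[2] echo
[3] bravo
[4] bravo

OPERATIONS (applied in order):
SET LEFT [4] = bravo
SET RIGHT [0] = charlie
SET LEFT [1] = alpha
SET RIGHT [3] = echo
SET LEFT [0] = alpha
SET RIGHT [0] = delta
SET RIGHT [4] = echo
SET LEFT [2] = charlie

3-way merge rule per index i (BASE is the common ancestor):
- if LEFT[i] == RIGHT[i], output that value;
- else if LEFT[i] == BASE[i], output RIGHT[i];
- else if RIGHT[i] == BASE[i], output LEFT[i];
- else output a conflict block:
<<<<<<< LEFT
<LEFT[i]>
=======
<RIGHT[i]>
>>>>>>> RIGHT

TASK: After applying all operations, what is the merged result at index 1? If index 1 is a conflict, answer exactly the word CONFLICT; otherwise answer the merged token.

Final LEFT:  [alpha, alpha, charlie, bravo, bravo]
Final RIGHT: [delta, alpha, echo, echo, echo]
i=0: BASE=foxtrot L=alpha R=delta all differ -> CONFLICT
i=1: L=alpha R=alpha -> agree -> alpha
i=2: L=charlie, R=echo=BASE -> take LEFT -> charlie
i=3: L=bravo=BASE, R=echo -> take RIGHT -> echo
i=4: L=bravo=BASE, R=echo -> take RIGHT -> echo
Index 1 -> alpha

Answer: alpha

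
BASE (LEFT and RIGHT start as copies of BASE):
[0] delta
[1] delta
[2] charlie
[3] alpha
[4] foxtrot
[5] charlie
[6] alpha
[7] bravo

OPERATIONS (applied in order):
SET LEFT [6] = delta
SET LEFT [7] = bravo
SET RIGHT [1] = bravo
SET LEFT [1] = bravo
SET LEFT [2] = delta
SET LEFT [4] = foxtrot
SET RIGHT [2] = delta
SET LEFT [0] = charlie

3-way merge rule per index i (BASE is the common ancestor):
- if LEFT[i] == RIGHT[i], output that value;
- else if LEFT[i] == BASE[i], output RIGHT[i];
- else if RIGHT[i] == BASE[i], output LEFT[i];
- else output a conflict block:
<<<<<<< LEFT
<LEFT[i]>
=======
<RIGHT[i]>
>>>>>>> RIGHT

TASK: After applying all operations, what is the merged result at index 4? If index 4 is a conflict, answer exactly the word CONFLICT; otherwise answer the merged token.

Answer: foxtrot

Derivation:
Final LEFT:  [charlie, bravo, delta, alpha, foxtrot, charlie, delta, bravo]
Final RIGHT: [delta, bravo, delta, alpha, foxtrot, charlie, alpha, bravo]
i=0: L=charlie, R=delta=BASE -> take LEFT -> charlie
i=1: L=bravo R=bravo -> agree -> bravo
i=2: L=delta R=delta -> agree -> delta
i=3: L=alpha R=alpha -> agree -> alpha
i=4: L=foxtrot R=foxtrot -> agree -> foxtrot
i=5: L=charlie R=charlie -> agree -> charlie
i=6: L=delta, R=alpha=BASE -> take LEFT -> delta
i=7: L=bravo R=bravo -> agree -> bravo
Index 4 -> foxtrot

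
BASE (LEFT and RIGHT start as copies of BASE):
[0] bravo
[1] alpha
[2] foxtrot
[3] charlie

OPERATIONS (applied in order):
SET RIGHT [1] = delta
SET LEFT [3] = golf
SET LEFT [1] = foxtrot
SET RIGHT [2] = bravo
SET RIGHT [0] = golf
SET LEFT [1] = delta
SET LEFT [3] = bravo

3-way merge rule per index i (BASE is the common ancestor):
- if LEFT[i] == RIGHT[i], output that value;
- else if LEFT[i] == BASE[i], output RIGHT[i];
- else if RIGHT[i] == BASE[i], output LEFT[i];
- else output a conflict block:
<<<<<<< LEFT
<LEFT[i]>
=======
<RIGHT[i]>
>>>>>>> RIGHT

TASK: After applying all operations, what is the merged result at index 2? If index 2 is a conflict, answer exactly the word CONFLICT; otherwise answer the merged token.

Final LEFT:  [bravo, delta, foxtrot, bravo]
Final RIGHT: [golf, delta, bravo, charlie]
i=0: L=bravo=BASE, R=golf -> take RIGHT -> golf
i=1: L=delta R=delta -> agree -> delta
i=2: L=foxtrot=BASE, R=bravo -> take RIGHT -> bravo
i=3: L=bravo, R=charlie=BASE -> take LEFT -> bravo
Index 2 -> bravo

Answer: bravo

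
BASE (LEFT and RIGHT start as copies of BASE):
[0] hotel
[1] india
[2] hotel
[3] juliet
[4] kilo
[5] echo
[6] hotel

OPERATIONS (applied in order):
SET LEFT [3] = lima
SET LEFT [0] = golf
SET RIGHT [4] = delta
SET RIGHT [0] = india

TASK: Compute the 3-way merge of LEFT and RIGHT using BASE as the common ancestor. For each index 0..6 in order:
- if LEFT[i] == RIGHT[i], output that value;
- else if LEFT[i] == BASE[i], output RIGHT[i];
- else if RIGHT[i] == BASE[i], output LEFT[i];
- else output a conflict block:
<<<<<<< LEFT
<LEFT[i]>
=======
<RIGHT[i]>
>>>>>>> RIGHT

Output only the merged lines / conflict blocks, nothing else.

Final LEFT:  [golf, india, hotel, lima, kilo, echo, hotel]
Final RIGHT: [india, india, hotel, juliet, delta, echo, hotel]
i=0: BASE=hotel L=golf R=india all differ -> CONFLICT
i=1: L=india R=india -> agree -> india
i=2: L=hotel R=hotel -> agree -> hotel
i=3: L=lima, R=juliet=BASE -> take LEFT -> lima
i=4: L=kilo=BASE, R=delta -> take RIGHT -> delta
i=5: L=echo R=echo -> agree -> echo
i=6: L=hotel R=hotel -> agree -> hotel

Answer: <<<<<<< LEFT
golf
=======
india
>>>>>>> RIGHT
india
hotel
lima
delta
echo
hotel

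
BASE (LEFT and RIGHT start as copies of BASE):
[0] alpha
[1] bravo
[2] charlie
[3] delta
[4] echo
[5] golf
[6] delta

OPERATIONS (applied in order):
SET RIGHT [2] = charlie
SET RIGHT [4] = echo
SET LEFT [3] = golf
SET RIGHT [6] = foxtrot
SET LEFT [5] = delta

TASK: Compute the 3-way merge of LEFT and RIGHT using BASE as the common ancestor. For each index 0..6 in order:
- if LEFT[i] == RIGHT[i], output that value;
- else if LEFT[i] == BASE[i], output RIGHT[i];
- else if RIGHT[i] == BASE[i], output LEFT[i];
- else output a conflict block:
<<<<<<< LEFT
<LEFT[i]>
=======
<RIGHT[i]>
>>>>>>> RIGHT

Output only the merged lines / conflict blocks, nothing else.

Answer: alpha
bravo
charlie
golf
echo
delta
foxtrot

Derivation:
Final LEFT:  [alpha, bravo, charlie, golf, echo, delta, delta]
Final RIGHT: [alpha, bravo, charlie, delta, echo, golf, foxtrot]
i=0: L=alpha R=alpha -> agree -> alpha
i=1: L=bravo R=bravo -> agree -> bravo
i=2: L=charlie R=charlie -> agree -> charlie
i=3: L=golf, R=delta=BASE -> take LEFT -> golf
i=4: L=echo R=echo -> agree -> echo
i=5: L=delta, R=golf=BASE -> take LEFT -> delta
i=6: L=delta=BASE, R=foxtrot -> take RIGHT -> foxtrot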